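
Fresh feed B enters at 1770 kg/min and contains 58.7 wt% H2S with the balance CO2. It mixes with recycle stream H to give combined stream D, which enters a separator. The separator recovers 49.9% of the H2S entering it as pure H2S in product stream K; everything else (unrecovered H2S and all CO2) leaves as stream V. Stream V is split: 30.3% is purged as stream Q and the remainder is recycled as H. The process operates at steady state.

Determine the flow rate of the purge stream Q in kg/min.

CO2 enters only via B and leaves only via the purge: 1770×0.413 = 0.303×(CO2 in V), and the separator passes all CO2, so CO2 in D = CO2 in V = 2412.6 kg/min.
H2S in D: m_A = 1770×0.587 + (1−0.303)·(1−0.499)·m_A, so m_A = 1039/0.6508 = 1596.5 kg/min.
V = (1−0.499)×1596.5 + 2412.6 = 3212.4 kg/min.
Purge Q = 0.303×3212.4 = 973.36 kg/min.

973.4 kg/min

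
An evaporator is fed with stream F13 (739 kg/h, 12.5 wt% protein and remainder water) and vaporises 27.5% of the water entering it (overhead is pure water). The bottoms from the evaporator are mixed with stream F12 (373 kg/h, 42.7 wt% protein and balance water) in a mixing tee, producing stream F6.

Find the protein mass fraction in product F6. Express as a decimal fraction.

Vapour removed = 0.275×0.875×739 = 177.82 kg/h; concentrate = 561.18 kg/h.
protein reaching the mixer = 92.375 (from concentrate) + 373×0.427 = 251.65 kg/h.
Product flow = 561.18 + 373 = 934.18 kg/h; protein fraction = 0.2694.

0.2694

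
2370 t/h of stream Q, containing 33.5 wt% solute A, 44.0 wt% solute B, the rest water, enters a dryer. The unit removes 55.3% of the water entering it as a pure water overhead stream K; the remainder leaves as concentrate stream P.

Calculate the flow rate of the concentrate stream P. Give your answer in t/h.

2075 t/h

water entering = 2370×0.225 = 533.25 t/h; overhead removed = 0.553×533.25 = 294.89 t/h.
Concentrate = 2370 − 294.89 = 2075.1 t/h.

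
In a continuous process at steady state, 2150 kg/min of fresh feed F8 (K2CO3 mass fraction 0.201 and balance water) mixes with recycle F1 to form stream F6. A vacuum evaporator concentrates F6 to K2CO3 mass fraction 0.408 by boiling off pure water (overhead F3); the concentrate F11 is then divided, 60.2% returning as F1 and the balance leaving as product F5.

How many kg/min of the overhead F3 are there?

1091 kg/min

Overall K2CO3 balance (none leaves overhead): K2CO3 in fresh feed = K2CO3 in product, i.e. 2150×0.201 = (1−0.602)·F11·0.408.
F11 = 432.15/(0.408×0.398) = 2661.3 kg/min.
Recycle F1 = 0.602×2661.3 = 1602.1 kg/min.
Combined feed F6 = 2150 + 1602.1 = 3752.1 kg/min.
Overhead F3 = F6 − F11 = 3752.1 − 2661.3 = 1090.8 kg/min.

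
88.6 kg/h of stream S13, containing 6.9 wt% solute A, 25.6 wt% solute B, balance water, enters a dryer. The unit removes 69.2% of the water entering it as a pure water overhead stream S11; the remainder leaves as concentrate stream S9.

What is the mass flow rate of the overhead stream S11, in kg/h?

41.39 kg/h

water entering = 88.6×0.675 = 59.805 kg/h; overhead removed = 0.692×59.805 = 41.385 kg/h.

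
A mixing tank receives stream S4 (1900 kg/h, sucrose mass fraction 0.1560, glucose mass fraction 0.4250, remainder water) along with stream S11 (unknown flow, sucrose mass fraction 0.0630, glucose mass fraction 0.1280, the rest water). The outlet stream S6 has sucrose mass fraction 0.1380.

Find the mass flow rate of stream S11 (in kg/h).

456 kg/h

Let S11 be the unknown flow. Total out = 1900 + S11.
sucrose balance: 296.4 + 0.063·S11 = 0.138·(1900 + S11)
(0.063 − 0.138)·S11 = 0.138×1900 − 296.4 = -34.2
S11 = -34.2 / -0.075 = 456 kg/h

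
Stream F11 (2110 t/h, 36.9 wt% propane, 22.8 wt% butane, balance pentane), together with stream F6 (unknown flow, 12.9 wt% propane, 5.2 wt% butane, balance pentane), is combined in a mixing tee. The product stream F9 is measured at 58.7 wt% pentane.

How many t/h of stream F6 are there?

Let F6 be the unknown flow. Total out = 2110 + F6.
pentane balance: 850.33 + 0.819·F6 = 0.587·(2110 + F6)
(0.819 − 0.587)·F6 = 0.587×2110 − 850.33 = 388.24
F6 = 388.24 / 0.232 = 1673.4 t/h

1673 t/h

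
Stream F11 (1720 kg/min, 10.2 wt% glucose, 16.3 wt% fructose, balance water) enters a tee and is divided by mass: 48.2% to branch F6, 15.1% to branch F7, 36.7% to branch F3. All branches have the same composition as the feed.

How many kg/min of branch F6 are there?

829 kg/min

Branch F6 flow = 0.482×1720 = 829.04 kg/min.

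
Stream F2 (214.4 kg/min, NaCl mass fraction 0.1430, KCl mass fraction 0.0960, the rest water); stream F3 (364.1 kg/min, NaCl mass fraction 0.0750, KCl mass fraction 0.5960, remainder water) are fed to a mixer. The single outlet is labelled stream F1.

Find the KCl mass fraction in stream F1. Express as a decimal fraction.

Total flow out = 214.4 + 364.1 = 578.5 kg/min.
KCl in = 214.4×0.096 + 364.1×0.596 = 237.59 kg/min.
KCl mass fraction in F1 = 237.59/578.5 = 0.4107.

0.4107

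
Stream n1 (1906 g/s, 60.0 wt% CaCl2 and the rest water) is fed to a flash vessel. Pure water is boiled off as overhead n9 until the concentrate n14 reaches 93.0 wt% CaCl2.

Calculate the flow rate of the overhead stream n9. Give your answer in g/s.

CaCl2 is conserved: 1906×0.600 = 1143.6 g/s all reports to the concentrate.
Concentrate = 1143.6/(target fraction) = 1229.7 g/s.
Overhead = 1906 − 1229.7 = 676.32 g/s.

676.3 g/s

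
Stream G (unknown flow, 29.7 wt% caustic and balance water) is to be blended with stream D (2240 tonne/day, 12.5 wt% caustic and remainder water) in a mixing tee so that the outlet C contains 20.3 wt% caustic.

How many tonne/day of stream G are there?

Let G be the unknown flow. Total out = 2240 + G.
caustic balance: 280 + 0.297·G = 0.203·(2240 + G)
(0.297 − 0.203)·G = 0.203×2240 − 280 = 174.72
G = 174.72 / 0.094 = 1858.7 tonne/day

1859 tonne/day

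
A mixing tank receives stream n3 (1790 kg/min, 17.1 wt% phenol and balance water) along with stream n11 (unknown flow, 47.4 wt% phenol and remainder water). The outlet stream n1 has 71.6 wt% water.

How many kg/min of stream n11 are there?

Let n11 be the unknown flow. Total out = 1790 + n11.
water balance: 1483.9 + 0.526·n11 = 0.716·(1790 + n11)
(0.526 − 0.716)·n11 = 0.716×1790 − 1483.9 = -202.27
n11 = -202.27 / -0.190 = 1064.6 kg/min

1065 kg/min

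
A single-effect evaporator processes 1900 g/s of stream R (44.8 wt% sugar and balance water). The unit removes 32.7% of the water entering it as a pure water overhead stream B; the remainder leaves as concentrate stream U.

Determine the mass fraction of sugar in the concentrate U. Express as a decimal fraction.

0.547

sugar is not removed: 1900×0.448 = 851.2 g/s of sugar enters U.
water entering = 1900×0.552 = 1048.8 g/s; overhead removed = 0.327×1048.8 = 342.96 g/s.
Concentrate = 1900 − 342.96 = 1557 g/s.
Mass fraction = 851.2/1557 = 0.547.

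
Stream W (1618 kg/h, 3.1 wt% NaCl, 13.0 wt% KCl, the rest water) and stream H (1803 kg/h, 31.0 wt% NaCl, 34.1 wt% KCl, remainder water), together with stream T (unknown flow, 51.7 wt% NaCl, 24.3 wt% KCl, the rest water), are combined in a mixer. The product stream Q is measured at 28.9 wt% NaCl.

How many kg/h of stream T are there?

1665 kg/h

Let T be the unknown flow. Total out = 3421 + T.
NaCl balance: 609.09 + 0.517·T = 0.289·(3421 + T)
(0.517 − 0.289)·T = 0.289×3421 − 609.09 = 379.58
T = 379.58 / 0.228 = 1664.8 kg/h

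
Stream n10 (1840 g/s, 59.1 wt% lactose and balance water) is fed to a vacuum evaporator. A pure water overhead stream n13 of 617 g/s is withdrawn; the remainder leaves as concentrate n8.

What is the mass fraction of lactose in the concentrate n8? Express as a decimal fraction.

lactose is not removed: 1840×0.591 = 1087.4 g/s of lactose enters n8.
Concentrate = 1840 − 617 = 1223 g/s.
Mass fraction = 1087.4/1223 = 0.889.

0.889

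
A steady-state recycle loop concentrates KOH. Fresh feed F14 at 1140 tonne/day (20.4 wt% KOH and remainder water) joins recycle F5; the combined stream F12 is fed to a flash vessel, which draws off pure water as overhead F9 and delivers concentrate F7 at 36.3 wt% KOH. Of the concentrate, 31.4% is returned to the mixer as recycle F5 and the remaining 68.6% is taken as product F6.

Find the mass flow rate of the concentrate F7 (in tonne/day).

933.9 tonne/day

Overall KOH balance (none leaves overhead): KOH in fresh feed = KOH in product, i.e. 1140×0.204 = (1−0.314)·F7·0.363.
F7 = 232.56/(0.363×0.686) = 933.91 tonne/day.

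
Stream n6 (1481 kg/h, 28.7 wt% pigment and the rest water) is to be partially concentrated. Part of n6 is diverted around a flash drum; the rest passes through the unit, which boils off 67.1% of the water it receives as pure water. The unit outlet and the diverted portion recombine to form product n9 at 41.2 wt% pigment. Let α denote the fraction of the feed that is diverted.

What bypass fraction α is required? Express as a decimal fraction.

All 1481×0.287 = 425.05 kg/h of pigment reaches n9, so n9 = 425.05/0.412 = 1031.7 kg/h and vapour = 449.33 kg/h.
The evaporator receives (1−α)·1481 of feed at 0.713 water and removes 0.671 of that water:
0.671×0.713×(1−α)×1481 = 449.33
(1−α) = 449.33/708.54 = 0.6342;  α = 0.3658.

0.366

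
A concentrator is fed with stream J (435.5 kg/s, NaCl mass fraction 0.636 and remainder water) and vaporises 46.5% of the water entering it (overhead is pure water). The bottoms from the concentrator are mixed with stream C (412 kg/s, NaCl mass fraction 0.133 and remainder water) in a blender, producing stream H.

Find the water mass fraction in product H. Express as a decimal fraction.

Vapour removed = 0.465×0.364×435.5 = 73.713 kg/s; concentrate = 361.79 kg/s.
water reaching the mixer = 84.809 (from concentrate) + 412×0.867 = 442.01 kg/s.
Product flow = 361.79 + 412 = 773.79 kg/s; water fraction = 0.571.

0.571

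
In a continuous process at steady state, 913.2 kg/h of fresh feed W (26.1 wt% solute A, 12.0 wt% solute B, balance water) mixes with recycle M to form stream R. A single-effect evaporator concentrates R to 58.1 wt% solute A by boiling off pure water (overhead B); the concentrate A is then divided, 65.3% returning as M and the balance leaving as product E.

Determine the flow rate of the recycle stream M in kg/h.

Overall solute A balance (none leaves overhead): solute A in fresh feed = solute A in product, i.e. 913.2×0.261 = (1−0.653)·A·0.581.
A = 238.35/(0.581×0.347) = 1182.2 kg/h.
Recycle M = 0.653×1182.2 = 771.99 kg/h.

772 kg/h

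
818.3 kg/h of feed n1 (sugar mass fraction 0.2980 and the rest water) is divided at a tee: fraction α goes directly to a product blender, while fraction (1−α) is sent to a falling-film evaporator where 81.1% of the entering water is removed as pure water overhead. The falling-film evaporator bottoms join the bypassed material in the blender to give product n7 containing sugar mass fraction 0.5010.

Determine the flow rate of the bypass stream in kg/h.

235.9 kg/h

All 818.3×0.298 = 243.85 kg/h of sugar reaches n7, so n7 = 243.85/0.501 = 486.73 kg/h and vapour = 331.57 kg/h.
The evaporator receives (1−α)·818.3 of feed at 0.702 water and removes 0.811 of that water:
0.811×0.702×(1−α)×818.3 = 331.57
(1−α) = 331.57/465.88 = 0.7117;  α = 0.2883.
Bypass flow = 0.2883×818.3 = 235.91 kg/h.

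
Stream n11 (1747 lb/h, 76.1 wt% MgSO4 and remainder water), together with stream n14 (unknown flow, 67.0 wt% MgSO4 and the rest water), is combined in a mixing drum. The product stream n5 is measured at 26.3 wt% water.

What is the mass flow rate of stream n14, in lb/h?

Let n14 be the unknown flow. Total out = 1747 + n14.
water balance: 417.53 + 0.330·n14 = 0.263·(1747 + n14)
(0.330 − 0.263)·n14 = 0.263×1747 − 417.53 = 41.928
n14 = 41.928 / 0.067 = 625.79 lb/h

625.8 lb/h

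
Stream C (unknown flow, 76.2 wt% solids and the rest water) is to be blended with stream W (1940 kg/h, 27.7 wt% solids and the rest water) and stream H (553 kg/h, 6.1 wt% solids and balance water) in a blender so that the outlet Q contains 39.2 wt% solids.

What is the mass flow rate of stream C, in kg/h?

1098 kg/h

Let C be the unknown flow. Total out = 2493 + C.
solids balance: 571.11 + 0.762·C = 0.392·(2493 + C)
(0.762 − 0.392)·C = 0.392×2493 − 571.11 = 406.14
C = 406.14 / 0.370 = 1097.7 kg/h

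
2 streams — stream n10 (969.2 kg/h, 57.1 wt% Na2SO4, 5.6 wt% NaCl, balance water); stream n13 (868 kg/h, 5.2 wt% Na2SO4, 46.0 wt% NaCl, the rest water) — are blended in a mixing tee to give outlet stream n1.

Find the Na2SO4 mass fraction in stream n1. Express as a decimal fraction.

0.3258

Total flow out = 969.2 + 868 = 1837.2 kg/h.
Na2SO4 in = 969.2×0.571 + 868×0.052 = 598.55 kg/h.
Na2SO4 mass fraction in n1 = 598.55/1837.2 = 0.3258.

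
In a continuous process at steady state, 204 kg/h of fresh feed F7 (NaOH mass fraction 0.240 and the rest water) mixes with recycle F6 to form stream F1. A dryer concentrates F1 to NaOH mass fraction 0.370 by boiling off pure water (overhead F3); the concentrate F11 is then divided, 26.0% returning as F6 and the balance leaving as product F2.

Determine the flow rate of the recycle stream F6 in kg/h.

46.49 kg/h

Overall NaOH balance (none leaves overhead): NaOH in fresh feed = NaOH in product, i.e. 204×0.240 = (1−0.260)·F11·0.370.
F11 = 48.96/(0.370×0.740) = 178.82 kg/h.
Recycle F6 = 0.260×178.82 = 46.492 kg/h.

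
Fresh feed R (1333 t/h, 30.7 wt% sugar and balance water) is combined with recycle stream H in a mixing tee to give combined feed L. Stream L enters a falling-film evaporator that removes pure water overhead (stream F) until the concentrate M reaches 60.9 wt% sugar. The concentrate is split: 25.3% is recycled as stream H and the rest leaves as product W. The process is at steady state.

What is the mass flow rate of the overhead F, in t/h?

Overall sugar balance (none leaves overhead): sugar in fresh feed = sugar in product, i.e. 1333×0.307 = (1−0.253)·M·0.609.
M = 409.23/(0.609×0.747) = 899.56 t/h.
Recycle H = 0.253×899.56 = 227.59 t/h.
Combined feed L = 1333 + 227.59 = 1560.6 t/h.
Overhead F = L − M = 1560.6 − 899.56 = 661.03 t/h.

661 t/h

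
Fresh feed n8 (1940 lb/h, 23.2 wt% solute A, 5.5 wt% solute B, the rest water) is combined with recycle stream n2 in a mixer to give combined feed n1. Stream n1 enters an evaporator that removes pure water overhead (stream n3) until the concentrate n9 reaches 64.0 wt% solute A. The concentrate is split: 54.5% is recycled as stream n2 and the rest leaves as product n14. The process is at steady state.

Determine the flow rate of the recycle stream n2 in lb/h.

842.4 lb/h

Overall solute A balance (none leaves overhead): solute A in fresh feed = solute A in product, i.e. 1940×0.232 = (1−0.545)·n9·0.640.
n9 = 450.08/(0.640×0.455) = 1545.6 lb/h.
Recycle n2 = 0.545×1545.6 = 842.35 lb/h.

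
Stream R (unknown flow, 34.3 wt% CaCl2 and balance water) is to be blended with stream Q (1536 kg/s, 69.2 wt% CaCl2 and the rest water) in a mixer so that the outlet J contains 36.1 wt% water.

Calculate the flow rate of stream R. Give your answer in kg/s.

Let R be the unknown flow. Total out = 1536 + R.
water balance: 473.09 + 0.657·R = 0.361·(1536 + R)
(0.657 − 0.361)·R = 0.361×1536 − 473.09 = 81.408
R = 81.408 / 0.296 = 275.03 kg/s

275 kg/s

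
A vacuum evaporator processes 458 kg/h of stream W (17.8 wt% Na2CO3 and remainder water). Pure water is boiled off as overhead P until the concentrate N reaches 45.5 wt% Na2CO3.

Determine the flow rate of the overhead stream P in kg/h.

Na2CO3 is conserved: 458×0.178 = 81.524 kg/h all reports to the concentrate.
Concentrate = 81.524/(target fraction) = 179.17 kg/h.
Overhead = 458 − 179.17 = 278.83 kg/h.

278.8 kg/h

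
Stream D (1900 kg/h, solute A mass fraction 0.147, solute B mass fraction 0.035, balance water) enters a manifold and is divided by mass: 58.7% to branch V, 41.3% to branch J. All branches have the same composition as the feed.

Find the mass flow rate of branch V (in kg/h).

Branch V flow = 0.587×1900 = 1115.3 kg/h.

1115 kg/h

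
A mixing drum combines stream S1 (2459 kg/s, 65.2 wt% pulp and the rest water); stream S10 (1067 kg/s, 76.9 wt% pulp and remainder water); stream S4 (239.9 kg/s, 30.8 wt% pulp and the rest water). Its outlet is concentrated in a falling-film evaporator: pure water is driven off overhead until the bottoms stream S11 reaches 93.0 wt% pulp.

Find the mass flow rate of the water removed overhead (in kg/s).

1080 kg/s

pulp entering = 2459×0.652 + 1067×0.769 + 239.9×0.308 = 2497.7 kg/s.
All pulp reports to S11, so S11 = 2497.7/0.930 = 2685.7 kg/s.
Total feed = 3765.9 kg/s; overhead = 3765.9 − 2685.7 = 1080.2 kg/s.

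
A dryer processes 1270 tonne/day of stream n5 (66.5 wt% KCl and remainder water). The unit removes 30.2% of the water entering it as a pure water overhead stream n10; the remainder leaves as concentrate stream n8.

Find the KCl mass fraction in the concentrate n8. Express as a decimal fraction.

KCl is not removed: 1270×0.665 = 844.55 tonne/day of KCl enters n8.
water entering = 1270×0.335 = 425.45 tonne/day; overhead removed = 0.302×425.45 = 128.49 tonne/day.
Concentrate = 1270 − 128.49 = 1141.5 tonne/day.
Mass fraction = 844.55/1141.5 = 0.740.

0.740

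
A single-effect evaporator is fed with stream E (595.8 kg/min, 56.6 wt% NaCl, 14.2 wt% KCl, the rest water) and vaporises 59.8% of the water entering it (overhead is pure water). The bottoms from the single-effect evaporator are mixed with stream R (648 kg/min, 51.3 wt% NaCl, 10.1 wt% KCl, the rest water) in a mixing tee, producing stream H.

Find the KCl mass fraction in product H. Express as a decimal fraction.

0.132

Vapour removed = 0.598×0.292×595.8 = 104.04 kg/min; concentrate = 491.76 kg/min.
KCl reaching the mixer = 84.604 (from concentrate) + 648×0.101 = 150.05 kg/min.
Product flow = 491.76 + 648 = 1139.8 kg/min; KCl fraction = 0.132.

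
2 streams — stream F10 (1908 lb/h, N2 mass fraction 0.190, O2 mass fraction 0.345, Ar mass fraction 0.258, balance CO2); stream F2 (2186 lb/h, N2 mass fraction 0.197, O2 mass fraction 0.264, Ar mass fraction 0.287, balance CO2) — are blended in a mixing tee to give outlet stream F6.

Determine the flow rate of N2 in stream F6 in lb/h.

793.2 lb/h

N2 out = N2 in = 1908×0.190 + 2186×0.197 = 793.16 lb/h.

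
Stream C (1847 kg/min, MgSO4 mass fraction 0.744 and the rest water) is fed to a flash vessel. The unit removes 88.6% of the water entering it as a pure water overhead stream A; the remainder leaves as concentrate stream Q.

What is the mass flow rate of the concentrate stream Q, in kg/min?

1428 kg/min

water entering = 1847×0.256 = 472.83 kg/min; overhead removed = 0.886×472.83 = 418.93 kg/min.
Concentrate = 1847 − 418.93 = 1428.1 kg/min.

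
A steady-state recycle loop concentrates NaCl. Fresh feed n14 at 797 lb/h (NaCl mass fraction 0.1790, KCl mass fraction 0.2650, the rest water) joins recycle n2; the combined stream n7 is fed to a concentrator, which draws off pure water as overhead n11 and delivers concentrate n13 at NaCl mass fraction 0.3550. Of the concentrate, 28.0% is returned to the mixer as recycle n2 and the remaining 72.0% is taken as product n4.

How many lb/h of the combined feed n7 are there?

953.3 lb/h

Overall NaCl balance (none leaves overhead): NaCl in fresh feed = NaCl in product, i.e. 797×0.179 = (1−0.280)·n13·0.355.
n13 = 142.66/(0.355×0.720) = 558.15 lb/h.
Recycle n2 = 0.280×558.15 = 156.28 lb/h.
Combined feed n7 = 797 + 156.28 = 953.28 lb/h.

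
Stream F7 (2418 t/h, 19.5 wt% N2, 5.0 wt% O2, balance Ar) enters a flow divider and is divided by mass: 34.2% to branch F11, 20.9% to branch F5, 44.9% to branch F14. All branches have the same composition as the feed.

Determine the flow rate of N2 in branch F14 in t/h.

211.7 t/h

Branch F14 total = 0.449×2418 = 1085.7 t/h.
N2 in F14 = 0.195×1085.7 = 211.71 t/h.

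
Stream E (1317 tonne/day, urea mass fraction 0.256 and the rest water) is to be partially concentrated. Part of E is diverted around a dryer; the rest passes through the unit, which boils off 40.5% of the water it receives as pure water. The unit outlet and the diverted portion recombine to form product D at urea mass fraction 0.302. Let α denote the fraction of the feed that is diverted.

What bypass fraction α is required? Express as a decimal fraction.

0.494

All 1317×0.256 = 337.15 tonne/day of urea reaches D, so D = 337.15/0.302 = 1116.4 tonne/day and vapour = 200.6 tonne/day.
The evaporator receives (1−α)·1317 of feed at 0.744 water and removes 0.405 of that water:
0.405×0.744×(1−α)×1317 = 200.6
(1−α) = 200.6/396.84 = 0.5055;  α = 0.4945.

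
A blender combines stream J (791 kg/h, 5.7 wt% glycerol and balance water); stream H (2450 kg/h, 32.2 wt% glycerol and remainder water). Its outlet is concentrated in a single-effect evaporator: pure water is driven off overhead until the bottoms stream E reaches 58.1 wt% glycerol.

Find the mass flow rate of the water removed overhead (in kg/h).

glycerol entering = 791×0.057 + 2450×0.322 = 833.99 kg/h.
All glycerol reports to E, so E = 833.99/0.581 = 1435.4 kg/h.
Total feed = 3241 kg/h; overhead = 3241 − 1435.4 = 1805.6 kg/h.

1806 kg/h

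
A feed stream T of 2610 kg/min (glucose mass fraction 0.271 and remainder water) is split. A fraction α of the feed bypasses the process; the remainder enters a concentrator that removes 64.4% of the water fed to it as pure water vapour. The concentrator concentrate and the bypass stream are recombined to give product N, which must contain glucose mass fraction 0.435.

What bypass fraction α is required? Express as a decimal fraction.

0.197

All 2610×0.271 = 707.31 kg/min of glucose reaches N, so N = 707.31/0.435 = 1626 kg/min and vapour = 984 kg/min.
The evaporator receives (1−α)·2610 of feed at 0.729 water and removes 0.644 of that water:
0.644×0.729×(1−α)×2610 = 984
(1−α) = 984/1225.3 = 0.8030;  α = 0.1970.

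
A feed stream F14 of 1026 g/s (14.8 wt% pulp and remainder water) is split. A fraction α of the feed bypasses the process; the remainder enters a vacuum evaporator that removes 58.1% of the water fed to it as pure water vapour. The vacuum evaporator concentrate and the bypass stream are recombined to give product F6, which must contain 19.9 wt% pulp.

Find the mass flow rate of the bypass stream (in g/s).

494.8 g/s

All 1026×0.148 = 151.85 g/s of pulp reaches F6, so F6 = 151.85/0.199 = 763.06 g/s and vapour = 262.94 g/s.
The evaporator receives (1−α)·1026 of feed at 0.852 water and removes 0.581 of that water:
0.581×0.852×(1−α)×1026 = 262.94
(1−α) = 262.94/507.88 = 0.5177;  α = 0.4823.
Bypass flow = 0.4823×1026 = 494.81 g/s.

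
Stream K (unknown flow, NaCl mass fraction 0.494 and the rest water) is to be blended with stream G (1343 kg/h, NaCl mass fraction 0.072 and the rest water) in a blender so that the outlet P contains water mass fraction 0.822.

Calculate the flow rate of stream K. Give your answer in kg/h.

Let K be the unknown flow. Total out = 1343 + K.
water balance: 1246.3 + 0.506·K = 0.822·(1343 + K)
(0.506 − 0.822)·K = 0.822×1343 − 1246.3 = -142.36
K = -142.36 / -0.316 = 450.5 kg/h

450.5 kg/h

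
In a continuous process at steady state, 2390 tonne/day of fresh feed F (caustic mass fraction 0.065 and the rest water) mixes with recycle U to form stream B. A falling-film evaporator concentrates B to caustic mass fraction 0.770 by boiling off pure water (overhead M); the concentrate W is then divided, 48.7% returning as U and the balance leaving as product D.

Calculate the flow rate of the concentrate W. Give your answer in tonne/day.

Overall caustic balance (none leaves overhead): caustic in fresh feed = caustic in product, i.e. 2390×0.065 = (1−0.487)·W·0.770.
W = 155.35/(0.770×0.513) = 393.28 tonne/day.

393.3 tonne/day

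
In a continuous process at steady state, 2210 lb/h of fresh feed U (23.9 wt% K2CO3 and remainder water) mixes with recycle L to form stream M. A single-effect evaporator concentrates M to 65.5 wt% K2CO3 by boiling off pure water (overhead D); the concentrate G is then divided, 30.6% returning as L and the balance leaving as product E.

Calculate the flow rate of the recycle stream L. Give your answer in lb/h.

Overall K2CO3 balance (none leaves overhead): K2CO3 in fresh feed = K2CO3 in product, i.e. 2210×0.239 = (1−0.306)·G·0.655.
G = 528.19/(0.655×0.694) = 1162 lb/h.
Recycle L = 0.306×1162 = 355.56 lb/h.

355.6 lb/h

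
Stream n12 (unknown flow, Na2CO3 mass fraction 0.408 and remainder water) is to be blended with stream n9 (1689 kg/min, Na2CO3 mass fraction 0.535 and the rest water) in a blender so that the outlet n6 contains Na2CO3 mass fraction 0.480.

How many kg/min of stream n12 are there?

1290 kg/min

Let n12 be the unknown flow. Total out = 1689 + n12.
Na2CO3 balance: 903.62 + 0.408·n12 = 0.480·(1689 + n12)
(0.408 − 0.480)·n12 = 0.480×1689 − 903.62 = -92.895
n12 = -92.895 / -0.072 = 1290.2 kg/min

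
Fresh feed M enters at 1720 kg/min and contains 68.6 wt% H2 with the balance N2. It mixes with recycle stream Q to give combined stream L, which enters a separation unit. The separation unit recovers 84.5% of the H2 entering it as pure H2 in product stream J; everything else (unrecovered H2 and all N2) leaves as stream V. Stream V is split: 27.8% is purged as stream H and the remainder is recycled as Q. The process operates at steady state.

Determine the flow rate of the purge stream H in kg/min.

N2 enters only via M and leaves only via the purge: 1720×0.314 = 0.278×(N2 in V), and the separation unit passes all N2, so N2 in L = N2 in V = 1942.7 kg/min.
H2 in L: m_A = 1720×0.686 + (1−0.278)·(1−0.845)·m_A, so m_A = 1179.9/0.8881 = 1328.6 kg/min.
V = (1−0.845)×1328.6 + 1942.7 = 2148.7 kg/min.
Purge H = 0.278×2148.7 = 597.33 kg/min.

597.3 kg/min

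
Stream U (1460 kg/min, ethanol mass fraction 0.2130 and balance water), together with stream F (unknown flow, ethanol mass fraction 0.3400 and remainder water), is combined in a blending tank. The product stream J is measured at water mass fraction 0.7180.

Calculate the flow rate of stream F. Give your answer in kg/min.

1737 kg/min

Let F be the unknown flow. Total out = 1460 + F.
water balance: 1149 + 0.660·F = 0.718·(1460 + F)
(0.660 − 0.718)·F = 0.718×1460 − 1149 = -100.74
F = -100.74 / -0.058 = 1736.9 kg/min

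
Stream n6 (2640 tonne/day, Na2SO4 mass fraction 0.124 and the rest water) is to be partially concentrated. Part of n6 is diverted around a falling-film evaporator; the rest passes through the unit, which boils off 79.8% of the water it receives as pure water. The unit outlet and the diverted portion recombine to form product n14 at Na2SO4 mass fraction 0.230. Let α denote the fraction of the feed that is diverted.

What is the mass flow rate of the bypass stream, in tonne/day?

All 2640×0.124 = 327.36 tonne/day of Na2SO4 reaches n14, so n14 = 327.36/0.230 = 1423.3 tonne/day and vapour = 1216.7 tonne/day.
The evaporator receives (1−α)·2640 of feed at 0.876 water and removes 0.798 of that water:
0.798×0.876×(1−α)×2640 = 1216.7
(1−α) = 1216.7/1845.5 = 0.6593;  α = 0.3407.
Bypass flow = 0.3407×2640 = 899.5 tonne/day.

899.5 tonne/day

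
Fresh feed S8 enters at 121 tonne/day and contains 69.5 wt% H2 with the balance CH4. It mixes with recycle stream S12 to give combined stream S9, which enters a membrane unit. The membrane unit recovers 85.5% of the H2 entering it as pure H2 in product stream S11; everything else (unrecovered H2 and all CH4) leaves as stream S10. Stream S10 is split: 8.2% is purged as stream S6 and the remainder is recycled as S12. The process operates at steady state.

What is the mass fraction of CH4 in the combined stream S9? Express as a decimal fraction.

CH4 enters only via S8 and leaves only via the purge: 121×0.305 = 0.082×(CH4 in S10), and the membrane unit passes all CH4, so CH4 in S9 = CH4 in S10 = 450.06 tonne/day.
H2 in S9: m_A = 121×0.695 + (1−0.082)·(1−0.855)·m_A, so m_A = 84.095/0.8669 = 97.008 tonne/day.
S9 = 97.008 + 450.06 = 547.07 tonne/day.
CH4 fraction in S9 = 450.06/547.07 = 0.8227.

0.8227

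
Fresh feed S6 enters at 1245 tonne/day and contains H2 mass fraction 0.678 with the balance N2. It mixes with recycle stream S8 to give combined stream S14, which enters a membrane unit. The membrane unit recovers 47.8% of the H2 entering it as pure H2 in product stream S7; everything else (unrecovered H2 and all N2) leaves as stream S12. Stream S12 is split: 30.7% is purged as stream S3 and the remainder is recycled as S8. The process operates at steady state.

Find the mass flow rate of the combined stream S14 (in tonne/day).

2628 tonne/day

N2 enters only via S6 and leaves only via the purge: 1245×0.322 = 0.307×(N2 in S12), and the membrane unit passes all N2, so N2 in S14 = N2 in S12 = 1305.8 tonne/day.
H2 in S14: m_A = 1245×0.678 + (1−0.307)·(1−0.478)·m_A, so m_A = 844.11/0.6383 = 1322.5 tonne/day.
S14 = 1322.5 + 1305.8 = 2628.4 tonne/day.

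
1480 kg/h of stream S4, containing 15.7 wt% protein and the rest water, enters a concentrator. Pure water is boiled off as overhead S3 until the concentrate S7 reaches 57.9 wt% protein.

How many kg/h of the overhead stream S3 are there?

1079 kg/h

protein is conserved: 1480×0.157 = 232.36 kg/h all reports to the concentrate.
Concentrate = 232.36/(target fraction) = 401.31 kg/h.
Overhead = 1480 − 401.31 = 1078.7 kg/h.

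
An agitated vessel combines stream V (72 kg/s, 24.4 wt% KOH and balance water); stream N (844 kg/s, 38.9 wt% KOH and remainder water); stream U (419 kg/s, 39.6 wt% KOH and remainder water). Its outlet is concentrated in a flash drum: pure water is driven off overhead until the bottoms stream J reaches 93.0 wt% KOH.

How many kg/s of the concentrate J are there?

KOH entering = 72×0.244 + 844×0.389 + 419×0.396 = 511.81 kg/s.
All KOH reports to J, so J = 511.81/0.930 = 550.33 kg/s.

550.3 kg/s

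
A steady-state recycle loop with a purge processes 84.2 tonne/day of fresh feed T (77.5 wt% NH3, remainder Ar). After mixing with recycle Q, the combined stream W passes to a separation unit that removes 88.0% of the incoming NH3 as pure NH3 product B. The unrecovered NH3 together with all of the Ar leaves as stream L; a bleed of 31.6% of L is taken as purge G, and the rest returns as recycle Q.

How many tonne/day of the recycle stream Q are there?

46.84 tonne/day

Ar enters only via T and leaves only via the purge: 84.2×0.225 = 0.316×(Ar in L), and the separation unit passes all Ar, so Ar in W = Ar in L = 59.953 tonne/day.
NH3 in W: m_A = 84.2×0.775 + (1−0.316)·(1−0.880)·m_A, so m_A = 65.255/0.9179 = 71.09 tonne/day.
L = (1−0.880)×71.09 + 59.953 = 68.483 tonne/day.
Recycle Q = (1−0.316)×68.483 = 46.843 tonne/day.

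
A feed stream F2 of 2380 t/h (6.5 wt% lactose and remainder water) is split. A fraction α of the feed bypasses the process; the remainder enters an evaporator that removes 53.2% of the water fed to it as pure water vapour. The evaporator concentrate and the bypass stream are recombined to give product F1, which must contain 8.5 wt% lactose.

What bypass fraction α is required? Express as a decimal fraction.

All 2380×0.065 = 154.7 t/h of lactose reaches F1, so F1 = 154.7/0.085 = 1820 t/h and vapour = 560 t/h.
The evaporator receives (1−α)·2380 of feed at 0.935 water and removes 0.532 of that water:
0.532×0.935×(1−α)×2380 = 560
(1−α) = 560/1183.9 = 0.4730;  α = 0.5270.

0.527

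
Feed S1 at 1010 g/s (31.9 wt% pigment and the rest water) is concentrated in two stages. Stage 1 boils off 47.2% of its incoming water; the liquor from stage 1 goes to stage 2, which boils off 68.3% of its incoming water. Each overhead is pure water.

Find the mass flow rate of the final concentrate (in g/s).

water in feed = 1010×0.681 = 687.81 g/s.
After stage 1: water left = (1−0.472)×687.81 = 363.16; stream total = 685.35 g/s.
After stage 2: water left = (1−0.683)×363.16 = 115.12; final concentrate = 437.31 g/s.

437.3 g/s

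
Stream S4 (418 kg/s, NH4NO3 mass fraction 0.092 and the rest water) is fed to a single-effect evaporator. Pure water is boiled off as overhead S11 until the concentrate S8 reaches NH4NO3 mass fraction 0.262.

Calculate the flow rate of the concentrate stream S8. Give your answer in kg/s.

146.8 kg/s

NH4NO3 is conserved: 418×0.092 = 38.456 kg/s all reports to the concentrate.
Concentrate = 38.456/(target fraction) = 146.78 kg/s.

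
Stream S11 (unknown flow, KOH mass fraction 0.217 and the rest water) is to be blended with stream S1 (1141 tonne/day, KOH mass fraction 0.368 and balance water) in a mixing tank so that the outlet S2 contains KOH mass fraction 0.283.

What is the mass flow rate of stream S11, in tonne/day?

1469 tonne/day

Let S11 be the unknown flow. Total out = 1141 + S11.
KOH balance: 419.89 + 0.217·S11 = 0.283·(1141 + S11)
(0.217 − 0.283)·S11 = 0.283×1141 − 419.89 = -96.985
S11 = -96.985 / -0.066 = 1469.5 tonne/day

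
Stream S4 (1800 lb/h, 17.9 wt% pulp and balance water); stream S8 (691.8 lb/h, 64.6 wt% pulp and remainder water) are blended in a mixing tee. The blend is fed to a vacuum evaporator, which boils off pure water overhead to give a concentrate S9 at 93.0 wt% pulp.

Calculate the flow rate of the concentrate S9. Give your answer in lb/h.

827 lb/h

pulp entering = 1800×0.179 + 691.8×0.646 = 769.1 lb/h.
All pulp reports to S9, so S9 = 769.1/0.930 = 826.99 lb/h.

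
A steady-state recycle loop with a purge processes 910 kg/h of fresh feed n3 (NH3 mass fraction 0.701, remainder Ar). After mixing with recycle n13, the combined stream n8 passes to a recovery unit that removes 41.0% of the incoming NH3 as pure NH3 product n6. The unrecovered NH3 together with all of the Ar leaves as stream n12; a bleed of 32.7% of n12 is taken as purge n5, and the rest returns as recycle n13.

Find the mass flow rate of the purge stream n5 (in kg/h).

476.2 kg/h

Ar enters only via n3 and leaves only via the purge: 910×0.299 = 0.327×(Ar in n12), and the recovery unit passes all Ar, so Ar in n8 = Ar in n12 = 832.08 kg/h.
NH3 in n8: m_A = 910×0.701 + (1−0.327)·(1−0.410)·m_A, so m_A = 637.91/0.6029 = 1058 kg/h.
n12 = (1−0.410)×1058 + 832.08 = 1456.3 kg/h.
Purge n5 = 0.327×1456.3 = 476.21 kg/h.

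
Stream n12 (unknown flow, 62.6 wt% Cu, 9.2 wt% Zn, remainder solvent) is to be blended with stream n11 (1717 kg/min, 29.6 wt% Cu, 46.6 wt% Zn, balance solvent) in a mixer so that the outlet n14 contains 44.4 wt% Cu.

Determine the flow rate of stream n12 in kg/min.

Let n12 be the unknown flow. Total out = 1717 + n12.
Cu balance: 508.23 + 0.626·n12 = 0.444·(1717 + n12)
(0.626 − 0.444)·n12 = 0.444×1717 − 508.23 = 254.12
n12 = 254.12 / 0.182 = 1396.2 kg/min

1396 kg/min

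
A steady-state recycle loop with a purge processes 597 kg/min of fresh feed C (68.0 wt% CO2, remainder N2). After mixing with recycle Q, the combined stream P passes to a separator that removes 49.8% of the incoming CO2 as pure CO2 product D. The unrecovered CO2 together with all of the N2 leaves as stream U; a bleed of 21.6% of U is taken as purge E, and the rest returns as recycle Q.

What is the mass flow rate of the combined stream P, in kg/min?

N2 enters only via C and leaves only via the purge: 597×0.320 = 0.216×(N2 in U), and the separator passes all N2, so N2 in P = N2 in U = 884.44 kg/min.
CO2 in P: m_A = 597×0.680 + (1−0.216)·(1−0.498)·m_A, so m_A = 405.96/0.6064 = 669.42 kg/min.
P = 669.42 + 884.44 = 1553.9 kg/min.

1554 kg/min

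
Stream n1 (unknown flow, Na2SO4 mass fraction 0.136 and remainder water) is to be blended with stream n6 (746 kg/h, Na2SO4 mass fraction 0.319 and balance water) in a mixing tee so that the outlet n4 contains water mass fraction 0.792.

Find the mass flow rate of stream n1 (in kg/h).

1150 kg/h

Let n1 be the unknown flow. Total out = 746 + n1.
water balance: 508.03 + 0.864·n1 = 0.792·(746 + n1)
(0.864 − 0.792)·n1 = 0.792×746 − 508.03 = 82.806
n1 = 82.806 / 0.072 = 1150.1 kg/h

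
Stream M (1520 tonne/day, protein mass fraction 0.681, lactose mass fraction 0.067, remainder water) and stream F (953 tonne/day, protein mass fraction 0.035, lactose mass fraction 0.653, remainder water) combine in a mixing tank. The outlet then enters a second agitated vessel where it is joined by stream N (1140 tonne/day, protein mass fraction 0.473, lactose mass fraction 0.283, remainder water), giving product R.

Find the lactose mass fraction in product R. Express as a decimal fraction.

0.290

Overall, product flow = 3613 tonne/day.
lactose in = 1520×0.067 + 953×0.653 + 1140×0.283 = 1046.8 tonne/day.
lactose fraction in R = 0.290.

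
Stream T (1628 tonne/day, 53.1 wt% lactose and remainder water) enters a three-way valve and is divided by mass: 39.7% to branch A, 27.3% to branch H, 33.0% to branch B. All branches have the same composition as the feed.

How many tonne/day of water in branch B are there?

Branch B total = 0.330×1628 = 537.24 tonne/day.
water in B = 0.469×537.24 = 251.97 tonne/day.

252 tonne/day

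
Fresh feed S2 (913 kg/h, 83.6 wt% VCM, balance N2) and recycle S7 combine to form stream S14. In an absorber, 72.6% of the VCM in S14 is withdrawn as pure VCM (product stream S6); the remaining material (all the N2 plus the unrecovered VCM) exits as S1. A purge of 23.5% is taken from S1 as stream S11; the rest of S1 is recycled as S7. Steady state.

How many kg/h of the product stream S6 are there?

701.1 kg/h

VCM in S14: m_A = 913×0.836 + (1−0.235)·(1−0.726)·m_A, so m_A = 763.27/0.7904 = 965.69 kg/h.
Product S6 = 0.726×965.69 = 701.09 kg/h.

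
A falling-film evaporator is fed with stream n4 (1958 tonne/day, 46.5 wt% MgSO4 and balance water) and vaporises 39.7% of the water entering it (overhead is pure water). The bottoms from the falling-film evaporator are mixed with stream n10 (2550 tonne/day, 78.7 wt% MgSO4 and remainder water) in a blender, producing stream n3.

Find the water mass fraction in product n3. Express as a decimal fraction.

0.287

Vapour removed = 0.397×0.535×1958 = 415.87 tonne/day; concentrate = 1542.1 tonne/day.
water reaching the mixer = 631.66 (from concentrate) + 2550×0.213 = 1174.8 tonne/day.
Product flow = 1542.1 + 2550 = 4092.1 tonne/day; water fraction = 0.287.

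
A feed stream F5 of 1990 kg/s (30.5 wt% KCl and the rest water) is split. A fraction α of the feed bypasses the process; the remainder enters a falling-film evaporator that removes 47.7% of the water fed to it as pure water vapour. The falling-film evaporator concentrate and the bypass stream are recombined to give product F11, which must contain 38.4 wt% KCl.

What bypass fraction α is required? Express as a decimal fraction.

All 1990×0.305 = 606.95 kg/s of KCl reaches F11, so F11 = 606.95/0.384 = 1580.6 kg/s and vapour = 409.4 kg/s.
The evaporator receives (1−α)·1990 of feed at 0.695 water and removes 0.477 of that water:
0.477×0.695×(1−α)×1990 = 409.4
(1−α) = 409.4/659.71 = 0.6206;  α = 0.3794.

0.379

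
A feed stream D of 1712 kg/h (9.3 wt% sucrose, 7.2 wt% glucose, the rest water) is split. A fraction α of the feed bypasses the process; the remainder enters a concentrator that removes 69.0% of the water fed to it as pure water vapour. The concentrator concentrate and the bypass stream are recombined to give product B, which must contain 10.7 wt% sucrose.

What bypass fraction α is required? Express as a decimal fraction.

0.773

All 1712×0.093 = 159.22 kg/h of sucrose reaches B, so B = 159.22/0.107 = 1488 kg/h and vapour = 224 kg/h.
The evaporator receives (1−α)·1712 of feed at 0.835 water and removes 0.690 of that water:
0.690×0.835×(1−α)×1712 = 224
(1−α) = 224/986.37 = 0.2271;  α = 0.7729.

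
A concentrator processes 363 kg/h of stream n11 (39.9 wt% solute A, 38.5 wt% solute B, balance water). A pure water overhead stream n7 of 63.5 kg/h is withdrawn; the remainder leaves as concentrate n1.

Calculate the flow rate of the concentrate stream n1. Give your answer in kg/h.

299.5 kg/h

Concentrate = 363 − 63.5 = 299.5 kg/h.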